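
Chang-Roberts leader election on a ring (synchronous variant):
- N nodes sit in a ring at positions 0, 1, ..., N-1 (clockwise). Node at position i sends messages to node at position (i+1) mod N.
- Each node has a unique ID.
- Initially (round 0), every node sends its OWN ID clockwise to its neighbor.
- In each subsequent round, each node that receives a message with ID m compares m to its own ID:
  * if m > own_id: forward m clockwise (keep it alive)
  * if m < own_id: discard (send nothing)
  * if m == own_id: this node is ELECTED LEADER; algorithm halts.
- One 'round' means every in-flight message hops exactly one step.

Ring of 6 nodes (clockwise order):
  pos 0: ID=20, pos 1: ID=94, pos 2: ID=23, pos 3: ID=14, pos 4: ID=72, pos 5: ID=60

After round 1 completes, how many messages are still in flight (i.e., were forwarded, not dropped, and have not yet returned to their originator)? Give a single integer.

Round 1: pos1(id94) recv 20: drop; pos2(id23) recv 94: fwd; pos3(id14) recv 23: fwd; pos4(id72) recv 14: drop; pos5(id60) recv 72: fwd; pos0(id20) recv 60: fwd
After round 1: 4 messages still in flight

Answer: 4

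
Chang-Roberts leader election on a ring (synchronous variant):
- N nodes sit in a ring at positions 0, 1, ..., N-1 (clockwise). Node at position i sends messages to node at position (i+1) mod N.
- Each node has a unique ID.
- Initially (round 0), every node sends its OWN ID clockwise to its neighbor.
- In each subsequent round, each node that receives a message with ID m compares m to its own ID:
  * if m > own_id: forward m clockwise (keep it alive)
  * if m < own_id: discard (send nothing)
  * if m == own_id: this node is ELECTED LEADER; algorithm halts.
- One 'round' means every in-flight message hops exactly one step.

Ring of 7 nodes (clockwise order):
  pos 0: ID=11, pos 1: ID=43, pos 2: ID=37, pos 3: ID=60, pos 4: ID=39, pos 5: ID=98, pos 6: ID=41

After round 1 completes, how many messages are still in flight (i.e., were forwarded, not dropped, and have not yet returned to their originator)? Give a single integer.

Answer: 4

Derivation:
Round 1: pos1(id43) recv 11: drop; pos2(id37) recv 43: fwd; pos3(id60) recv 37: drop; pos4(id39) recv 60: fwd; pos5(id98) recv 39: drop; pos6(id41) recv 98: fwd; pos0(id11) recv 41: fwd
After round 1: 4 messages still in flight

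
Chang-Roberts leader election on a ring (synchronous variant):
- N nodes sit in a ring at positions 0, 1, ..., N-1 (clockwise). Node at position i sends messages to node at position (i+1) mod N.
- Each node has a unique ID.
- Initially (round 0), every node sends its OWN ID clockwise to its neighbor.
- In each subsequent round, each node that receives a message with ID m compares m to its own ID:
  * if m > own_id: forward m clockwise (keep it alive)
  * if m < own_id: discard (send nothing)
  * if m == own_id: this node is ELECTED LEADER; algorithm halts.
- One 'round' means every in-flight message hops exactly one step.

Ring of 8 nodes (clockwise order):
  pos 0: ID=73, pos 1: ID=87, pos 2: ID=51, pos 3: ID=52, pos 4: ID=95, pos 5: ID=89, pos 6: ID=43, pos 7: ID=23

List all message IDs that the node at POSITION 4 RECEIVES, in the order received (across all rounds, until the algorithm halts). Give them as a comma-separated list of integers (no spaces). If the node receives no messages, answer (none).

Answer: 52,87,89,95

Derivation:
Round 1: pos1(id87) recv 73: drop; pos2(id51) recv 87: fwd; pos3(id52) recv 51: drop; pos4(id95) recv 52: drop; pos5(id89) recv 95: fwd; pos6(id43) recv 89: fwd; pos7(id23) recv 43: fwd; pos0(id73) recv 23: drop
Round 2: pos3(id52) recv 87: fwd; pos6(id43) recv 95: fwd; pos7(id23) recv 89: fwd; pos0(id73) recv 43: drop
Round 3: pos4(id95) recv 87: drop; pos7(id23) recv 95: fwd; pos0(id73) recv 89: fwd
Round 4: pos0(id73) recv 95: fwd; pos1(id87) recv 89: fwd
Round 5: pos1(id87) recv 95: fwd; pos2(id51) recv 89: fwd
Round 6: pos2(id51) recv 95: fwd; pos3(id52) recv 89: fwd
Round 7: pos3(id52) recv 95: fwd; pos4(id95) recv 89: drop
Round 8: pos4(id95) recv 95: ELECTED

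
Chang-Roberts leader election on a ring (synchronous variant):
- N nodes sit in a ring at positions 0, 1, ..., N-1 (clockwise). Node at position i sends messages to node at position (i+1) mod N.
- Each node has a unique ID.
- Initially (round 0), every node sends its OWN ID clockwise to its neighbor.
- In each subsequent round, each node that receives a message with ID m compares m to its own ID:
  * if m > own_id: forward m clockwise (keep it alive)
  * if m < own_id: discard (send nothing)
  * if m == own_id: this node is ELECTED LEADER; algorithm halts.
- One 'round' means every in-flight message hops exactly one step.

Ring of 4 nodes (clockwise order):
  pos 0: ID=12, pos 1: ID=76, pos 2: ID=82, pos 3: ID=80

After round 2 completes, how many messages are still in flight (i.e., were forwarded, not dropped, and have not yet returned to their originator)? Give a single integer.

Answer: 2

Derivation:
Round 1: pos1(id76) recv 12: drop; pos2(id82) recv 76: drop; pos3(id80) recv 82: fwd; pos0(id12) recv 80: fwd
Round 2: pos0(id12) recv 82: fwd; pos1(id76) recv 80: fwd
After round 2: 2 messages still in flight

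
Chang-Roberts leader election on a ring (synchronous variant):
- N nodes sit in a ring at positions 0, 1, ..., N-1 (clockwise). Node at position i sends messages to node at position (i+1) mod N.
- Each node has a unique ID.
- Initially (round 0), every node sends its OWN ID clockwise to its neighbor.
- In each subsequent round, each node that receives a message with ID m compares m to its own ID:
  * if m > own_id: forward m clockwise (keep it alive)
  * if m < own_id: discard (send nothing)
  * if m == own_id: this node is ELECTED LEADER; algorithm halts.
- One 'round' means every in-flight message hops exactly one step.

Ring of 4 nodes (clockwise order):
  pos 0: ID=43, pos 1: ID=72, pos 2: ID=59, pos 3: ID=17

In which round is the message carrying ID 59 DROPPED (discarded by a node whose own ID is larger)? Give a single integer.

Answer: 3

Derivation:
Round 1: pos1(id72) recv 43: drop; pos2(id59) recv 72: fwd; pos3(id17) recv 59: fwd; pos0(id43) recv 17: drop
Round 2: pos3(id17) recv 72: fwd; pos0(id43) recv 59: fwd
Round 3: pos0(id43) recv 72: fwd; pos1(id72) recv 59: drop
Round 4: pos1(id72) recv 72: ELECTED
Message ID 59 originates at pos 2; dropped at pos 1 in round 3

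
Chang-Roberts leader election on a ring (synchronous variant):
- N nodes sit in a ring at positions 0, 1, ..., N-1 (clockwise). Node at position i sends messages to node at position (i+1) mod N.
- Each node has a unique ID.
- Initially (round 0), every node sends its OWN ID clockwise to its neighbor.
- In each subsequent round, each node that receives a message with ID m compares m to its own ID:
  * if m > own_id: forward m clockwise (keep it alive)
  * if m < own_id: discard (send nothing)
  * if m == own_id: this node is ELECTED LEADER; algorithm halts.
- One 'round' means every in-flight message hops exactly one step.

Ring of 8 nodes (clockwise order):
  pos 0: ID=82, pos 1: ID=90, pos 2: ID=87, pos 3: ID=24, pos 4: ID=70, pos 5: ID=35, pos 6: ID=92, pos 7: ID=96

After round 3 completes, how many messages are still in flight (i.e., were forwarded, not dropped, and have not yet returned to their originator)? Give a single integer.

Answer: 3

Derivation:
Round 1: pos1(id90) recv 82: drop; pos2(id87) recv 90: fwd; pos3(id24) recv 87: fwd; pos4(id70) recv 24: drop; pos5(id35) recv 70: fwd; pos6(id92) recv 35: drop; pos7(id96) recv 92: drop; pos0(id82) recv 96: fwd
Round 2: pos3(id24) recv 90: fwd; pos4(id70) recv 87: fwd; pos6(id92) recv 70: drop; pos1(id90) recv 96: fwd
Round 3: pos4(id70) recv 90: fwd; pos5(id35) recv 87: fwd; pos2(id87) recv 96: fwd
After round 3: 3 messages still in flight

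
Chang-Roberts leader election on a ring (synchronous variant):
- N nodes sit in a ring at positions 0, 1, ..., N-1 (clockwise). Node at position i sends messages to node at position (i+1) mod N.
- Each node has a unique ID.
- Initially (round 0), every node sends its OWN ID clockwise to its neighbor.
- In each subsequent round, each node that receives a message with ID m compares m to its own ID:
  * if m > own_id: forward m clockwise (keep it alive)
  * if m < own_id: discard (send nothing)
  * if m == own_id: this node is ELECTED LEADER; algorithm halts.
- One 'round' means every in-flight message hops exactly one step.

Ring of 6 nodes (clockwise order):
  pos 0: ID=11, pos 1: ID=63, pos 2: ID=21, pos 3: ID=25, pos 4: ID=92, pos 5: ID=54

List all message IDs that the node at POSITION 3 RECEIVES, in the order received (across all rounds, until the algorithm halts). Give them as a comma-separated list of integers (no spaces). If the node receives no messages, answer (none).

Round 1: pos1(id63) recv 11: drop; pos2(id21) recv 63: fwd; pos3(id25) recv 21: drop; pos4(id92) recv 25: drop; pos5(id54) recv 92: fwd; pos0(id11) recv 54: fwd
Round 2: pos3(id25) recv 63: fwd; pos0(id11) recv 92: fwd; pos1(id63) recv 54: drop
Round 3: pos4(id92) recv 63: drop; pos1(id63) recv 92: fwd
Round 4: pos2(id21) recv 92: fwd
Round 5: pos3(id25) recv 92: fwd
Round 6: pos4(id92) recv 92: ELECTED

Answer: 21,63,92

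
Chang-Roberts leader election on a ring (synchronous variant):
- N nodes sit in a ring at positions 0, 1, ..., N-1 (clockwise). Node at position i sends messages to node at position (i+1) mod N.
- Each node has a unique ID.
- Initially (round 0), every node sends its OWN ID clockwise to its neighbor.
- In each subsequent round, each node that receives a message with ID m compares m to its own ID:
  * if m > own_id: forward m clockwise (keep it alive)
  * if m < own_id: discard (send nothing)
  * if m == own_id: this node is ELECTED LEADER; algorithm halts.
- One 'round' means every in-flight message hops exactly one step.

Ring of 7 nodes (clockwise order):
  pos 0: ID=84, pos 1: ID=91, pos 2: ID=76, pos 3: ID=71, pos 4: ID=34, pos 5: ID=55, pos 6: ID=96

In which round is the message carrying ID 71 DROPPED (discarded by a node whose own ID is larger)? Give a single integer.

Answer: 3

Derivation:
Round 1: pos1(id91) recv 84: drop; pos2(id76) recv 91: fwd; pos3(id71) recv 76: fwd; pos4(id34) recv 71: fwd; pos5(id55) recv 34: drop; pos6(id96) recv 55: drop; pos0(id84) recv 96: fwd
Round 2: pos3(id71) recv 91: fwd; pos4(id34) recv 76: fwd; pos5(id55) recv 71: fwd; pos1(id91) recv 96: fwd
Round 3: pos4(id34) recv 91: fwd; pos5(id55) recv 76: fwd; pos6(id96) recv 71: drop; pos2(id76) recv 96: fwd
Round 4: pos5(id55) recv 91: fwd; pos6(id96) recv 76: drop; pos3(id71) recv 96: fwd
Round 5: pos6(id96) recv 91: drop; pos4(id34) recv 96: fwd
Round 6: pos5(id55) recv 96: fwd
Round 7: pos6(id96) recv 96: ELECTED
Message ID 71 originates at pos 3; dropped at pos 6 in round 3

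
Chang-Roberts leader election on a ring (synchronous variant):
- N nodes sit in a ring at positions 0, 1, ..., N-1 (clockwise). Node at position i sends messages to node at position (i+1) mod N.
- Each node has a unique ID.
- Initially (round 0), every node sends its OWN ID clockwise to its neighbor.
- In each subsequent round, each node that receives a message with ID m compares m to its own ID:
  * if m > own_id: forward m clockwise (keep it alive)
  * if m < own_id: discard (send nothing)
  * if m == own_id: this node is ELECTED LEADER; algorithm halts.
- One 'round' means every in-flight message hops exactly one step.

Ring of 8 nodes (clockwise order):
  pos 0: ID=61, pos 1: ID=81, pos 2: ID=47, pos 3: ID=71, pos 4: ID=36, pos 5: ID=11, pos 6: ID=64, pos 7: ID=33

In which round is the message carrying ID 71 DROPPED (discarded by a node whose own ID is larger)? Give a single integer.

Round 1: pos1(id81) recv 61: drop; pos2(id47) recv 81: fwd; pos3(id71) recv 47: drop; pos4(id36) recv 71: fwd; pos5(id11) recv 36: fwd; pos6(id64) recv 11: drop; pos7(id33) recv 64: fwd; pos0(id61) recv 33: drop
Round 2: pos3(id71) recv 81: fwd; pos5(id11) recv 71: fwd; pos6(id64) recv 36: drop; pos0(id61) recv 64: fwd
Round 3: pos4(id36) recv 81: fwd; pos6(id64) recv 71: fwd; pos1(id81) recv 64: drop
Round 4: pos5(id11) recv 81: fwd; pos7(id33) recv 71: fwd
Round 5: pos6(id64) recv 81: fwd; pos0(id61) recv 71: fwd
Round 6: pos7(id33) recv 81: fwd; pos1(id81) recv 71: drop
Round 7: pos0(id61) recv 81: fwd
Round 8: pos1(id81) recv 81: ELECTED
Message ID 71 originates at pos 3; dropped at pos 1 in round 6

Answer: 6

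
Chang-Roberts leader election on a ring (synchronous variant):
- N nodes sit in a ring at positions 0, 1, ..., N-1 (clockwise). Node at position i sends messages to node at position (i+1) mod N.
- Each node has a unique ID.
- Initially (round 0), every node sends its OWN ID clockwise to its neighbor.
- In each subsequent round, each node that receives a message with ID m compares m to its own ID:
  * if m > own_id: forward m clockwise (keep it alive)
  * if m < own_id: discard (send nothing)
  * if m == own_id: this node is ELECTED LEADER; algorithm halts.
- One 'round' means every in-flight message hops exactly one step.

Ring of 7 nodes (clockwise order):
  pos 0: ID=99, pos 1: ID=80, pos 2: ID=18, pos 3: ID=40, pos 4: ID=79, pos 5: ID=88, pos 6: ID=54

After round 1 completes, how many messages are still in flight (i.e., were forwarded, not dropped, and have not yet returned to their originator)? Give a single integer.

Round 1: pos1(id80) recv 99: fwd; pos2(id18) recv 80: fwd; pos3(id40) recv 18: drop; pos4(id79) recv 40: drop; pos5(id88) recv 79: drop; pos6(id54) recv 88: fwd; pos0(id99) recv 54: drop
After round 1: 3 messages still in flight

Answer: 3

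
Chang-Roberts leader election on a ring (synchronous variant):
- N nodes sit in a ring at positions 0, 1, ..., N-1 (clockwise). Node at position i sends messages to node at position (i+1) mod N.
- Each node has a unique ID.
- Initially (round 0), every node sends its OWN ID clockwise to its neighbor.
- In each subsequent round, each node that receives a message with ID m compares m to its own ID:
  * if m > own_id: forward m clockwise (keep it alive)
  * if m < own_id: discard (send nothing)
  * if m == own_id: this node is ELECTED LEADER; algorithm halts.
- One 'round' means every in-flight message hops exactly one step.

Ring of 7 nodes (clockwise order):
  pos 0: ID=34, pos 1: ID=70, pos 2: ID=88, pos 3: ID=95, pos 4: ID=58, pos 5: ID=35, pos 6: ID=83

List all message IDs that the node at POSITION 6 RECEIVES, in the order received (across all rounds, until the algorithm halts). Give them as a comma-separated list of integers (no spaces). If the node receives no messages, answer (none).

Answer: 35,58,95

Derivation:
Round 1: pos1(id70) recv 34: drop; pos2(id88) recv 70: drop; pos3(id95) recv 88: drop; pos4(id58) recv 95: fwd; pos5(id35) recv 58: fwd; pos6(id83) recv 35: drop; pos0(id34) recv 83: fwd
Round 2: pos5(id35) recv 95: fwd; pos6(id83) recv 58: drop; pos1(id70) recv 83: fwd
Round 3: pos6(id83) recv 95: fwd; pos2(id88) recv 83: drop
Round 4: pos0(id34) recv 95: fwd
Round 5: pos1(id70) recv 95: fwd
Round 6: pos2(id88) recv 95: fwd
Round 7: pos3(id95) recv 95: ELECTED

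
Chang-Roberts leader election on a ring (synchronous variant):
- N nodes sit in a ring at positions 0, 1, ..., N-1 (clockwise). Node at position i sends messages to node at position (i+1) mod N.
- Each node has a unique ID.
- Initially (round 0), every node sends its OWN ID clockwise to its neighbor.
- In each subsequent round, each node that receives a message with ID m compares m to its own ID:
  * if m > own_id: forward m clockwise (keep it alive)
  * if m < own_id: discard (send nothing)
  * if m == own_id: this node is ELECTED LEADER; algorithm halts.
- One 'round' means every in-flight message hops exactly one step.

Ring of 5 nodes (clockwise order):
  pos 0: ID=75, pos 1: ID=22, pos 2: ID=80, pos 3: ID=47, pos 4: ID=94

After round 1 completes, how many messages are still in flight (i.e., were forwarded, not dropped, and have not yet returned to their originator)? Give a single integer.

Round 1: pos1(id22) recv 75: fwd; pos2(id80) recv 22: drop; pos3(id47) recv 80: fwd; pos4(id94) recv 47: drop; pos0(id75) recv 94: fwd
After round 1: 3 messages still in flight

Answer: 3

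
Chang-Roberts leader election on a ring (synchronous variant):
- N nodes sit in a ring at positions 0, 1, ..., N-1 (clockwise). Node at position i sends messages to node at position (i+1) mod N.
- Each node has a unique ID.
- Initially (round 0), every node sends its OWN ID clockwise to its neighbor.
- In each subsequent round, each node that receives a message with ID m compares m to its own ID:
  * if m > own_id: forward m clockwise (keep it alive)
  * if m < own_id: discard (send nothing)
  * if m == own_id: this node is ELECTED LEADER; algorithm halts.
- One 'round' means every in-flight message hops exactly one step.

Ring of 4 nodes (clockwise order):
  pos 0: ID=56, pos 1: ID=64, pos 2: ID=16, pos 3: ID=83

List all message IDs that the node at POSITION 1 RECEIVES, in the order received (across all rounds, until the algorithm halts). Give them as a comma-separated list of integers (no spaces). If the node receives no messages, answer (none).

Answer: 56,83

Derivation:
Round 1: pos1(id64) recv 56: drop; pos2(id16) recv 64: fwd; pos3(id83) recv 16: drop; pos0(id56) recv 83: fwd
Round 2: pos3(id83) recv 64: drop; pos1(id64) recv 83: fwd
Round 3: pos2(id16) recv 83: fwd
Round 4: pos3(id83) recv 83: ELECTED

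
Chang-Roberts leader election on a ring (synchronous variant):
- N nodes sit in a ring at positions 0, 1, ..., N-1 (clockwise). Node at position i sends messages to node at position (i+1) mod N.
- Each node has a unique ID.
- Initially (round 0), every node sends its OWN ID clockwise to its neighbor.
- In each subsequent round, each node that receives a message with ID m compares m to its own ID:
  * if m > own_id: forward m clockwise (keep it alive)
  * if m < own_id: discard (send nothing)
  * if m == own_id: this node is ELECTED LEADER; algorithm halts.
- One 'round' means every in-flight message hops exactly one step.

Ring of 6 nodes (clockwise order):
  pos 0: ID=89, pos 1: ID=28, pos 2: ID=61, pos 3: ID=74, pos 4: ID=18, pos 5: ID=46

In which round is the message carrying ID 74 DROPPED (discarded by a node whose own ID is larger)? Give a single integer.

Round 1: pos1(id28) recv 89: fwd; pos2(id61) recv 28: drop; pos3(id74) recv 61: drop; pos4(id18) recv 74: fwd; pos5(id46) recv 18: drop; pos0(id89) recv 46: drop
Round 2: pos2(id61) recv 89: fwd; pos5(id46) recv 74: fwd
Round 3: pos3(id74) recv 89: fwd; pos0(id89) recv 74: drop
Round 4: pos4(id18) recv 89: fwd
Round 5: pos5(id46) recv 89: fwd
Round 6: pos0(id89) recv 89: ELECTED
Message ID 74 originates at pos 3; dropped at pos 0 in round 3

Answer: 3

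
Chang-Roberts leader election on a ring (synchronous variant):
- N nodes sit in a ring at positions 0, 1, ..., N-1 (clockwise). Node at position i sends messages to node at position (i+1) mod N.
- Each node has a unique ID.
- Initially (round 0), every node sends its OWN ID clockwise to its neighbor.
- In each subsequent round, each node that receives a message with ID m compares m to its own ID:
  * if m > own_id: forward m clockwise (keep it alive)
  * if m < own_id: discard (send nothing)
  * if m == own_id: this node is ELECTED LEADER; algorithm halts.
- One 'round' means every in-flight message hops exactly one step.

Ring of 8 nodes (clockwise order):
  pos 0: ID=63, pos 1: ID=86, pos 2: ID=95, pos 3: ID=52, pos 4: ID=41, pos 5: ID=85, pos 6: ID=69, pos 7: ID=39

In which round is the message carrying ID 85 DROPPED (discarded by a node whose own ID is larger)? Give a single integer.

Answer: 4

Derivation:
Round 1: pos1(id86) recv 63: drop; pos2(id95) recv 86: drop; pos3(id52) recv 95: fwd; pos4(id41) recv 52: fwd; pos5(id85) recv 41: drop; pos6(id69) recv 85: fwd; pos7(id39) recv 69: fwd; pos0(id63) recv 39: drop
Round 2: pos4(id41) recv 95: fwd; pos5(id85) recv 52: drop; pos7(id39) recv 85: fwd; pos0(id63) recv 69: fwd
Round 3: pos5(id85) recv 95: fwd; pos0(id63) recv 85: fwd; pos1(id86) recv 69: drop
Round 4: pos6(id69) recv 95: fwd; pos1(id86) recv 85: drop
Round 5: pos7(id39) recv 95: fwd
Round 6: pos0(id63) recv 95: fwd
Round 7: pos1(id86) recv 95: fwd
Round 8: pos2(id95) recv 95: ELECTED
Message ID 85 originates at pos 5; dropped at pos 1 in round 4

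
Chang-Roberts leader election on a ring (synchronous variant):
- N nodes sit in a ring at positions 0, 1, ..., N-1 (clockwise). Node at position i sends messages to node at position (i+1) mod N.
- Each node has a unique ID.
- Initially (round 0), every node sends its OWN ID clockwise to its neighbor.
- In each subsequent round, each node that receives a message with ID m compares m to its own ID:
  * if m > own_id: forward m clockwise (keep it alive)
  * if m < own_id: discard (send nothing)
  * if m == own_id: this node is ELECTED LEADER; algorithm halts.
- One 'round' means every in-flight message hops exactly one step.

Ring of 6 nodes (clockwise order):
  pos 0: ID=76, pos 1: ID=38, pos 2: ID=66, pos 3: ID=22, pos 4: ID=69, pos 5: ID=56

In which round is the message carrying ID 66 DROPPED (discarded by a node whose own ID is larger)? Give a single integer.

Round 1: pos1(id38) recv 76: fwd; pos2(id66) recv 38: drop; pos3(id22) recv 66: fwd; pos4(id69) recv 22: drop; pos5(id56) recv 69: fwd; pos0(id76) recv 56: drop
Round 2: pos2(id66) recv 76: fwd; pos4(id69) recv 66: drop; pos0(id76) recv 69: drop
Round 3: pos3(id22) recv 76: fwd
Round 4: pos4(id69) recv 76: fwd
Round 5: pos5(id56) recv 76: fwd
Round 6: pos0(id76) recv 76: ELECTED
Message ID 66 originates at pos 2; dropped at pos 4 in round 2

Answer: 2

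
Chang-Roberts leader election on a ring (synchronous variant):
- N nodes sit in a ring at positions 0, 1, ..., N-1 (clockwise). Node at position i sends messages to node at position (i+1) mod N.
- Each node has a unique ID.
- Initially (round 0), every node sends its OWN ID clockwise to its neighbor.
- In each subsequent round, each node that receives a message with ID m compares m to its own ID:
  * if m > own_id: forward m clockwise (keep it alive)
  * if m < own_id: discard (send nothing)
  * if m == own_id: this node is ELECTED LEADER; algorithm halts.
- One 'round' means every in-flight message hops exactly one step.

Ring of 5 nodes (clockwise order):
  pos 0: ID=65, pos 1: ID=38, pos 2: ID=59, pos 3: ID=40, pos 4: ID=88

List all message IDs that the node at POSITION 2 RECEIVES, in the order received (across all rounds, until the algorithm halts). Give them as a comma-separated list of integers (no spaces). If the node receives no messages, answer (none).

Round 1: pos1(id38) recv 65: fwd; pos2(id59) recv 38: drop; pos3(id40) recv 59: fwd; pos4(id88) recv 40: drop; pos0(id65) recv 88: fwd
Round 2: pos2(id59) recv 65: fwd; pos4(id88) recv 59: drop; pos1(id38) recv 88: fwd
Round 3: pos3(id40) recv 65: fwd; pos2(id59) recv 88: fwd
Round 4: pos4(id88) recv 65: drop; pos3(id40) recv 88: fwd
Round 5: pos4(id88) recv 88: ELECTED

Answer: 38,65,88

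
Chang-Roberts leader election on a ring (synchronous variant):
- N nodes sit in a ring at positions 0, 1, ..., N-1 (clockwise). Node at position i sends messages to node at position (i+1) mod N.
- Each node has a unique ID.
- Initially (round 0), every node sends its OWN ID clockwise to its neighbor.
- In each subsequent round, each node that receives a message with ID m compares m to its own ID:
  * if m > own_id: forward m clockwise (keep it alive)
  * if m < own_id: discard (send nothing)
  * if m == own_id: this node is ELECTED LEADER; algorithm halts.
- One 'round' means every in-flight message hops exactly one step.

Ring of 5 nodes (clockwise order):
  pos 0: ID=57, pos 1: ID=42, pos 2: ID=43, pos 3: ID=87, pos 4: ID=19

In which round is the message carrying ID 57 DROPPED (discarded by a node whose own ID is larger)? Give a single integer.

Round 1: pos1(id42) recv 57: fwd; pos2(id43) recv 42: drop; pos3(id87) recv 43: drop; pos4(id19) recv 87: fwd; pos0(id57) recv 19: drop
Round 2: pos2(id43) recv 57: fwd; pos0(id57) recv 87: fwd
Round 3: pos3(id87) recv 57: drop; pos1(id42) recv 87: fwd
Round 4: pos2(id43) recv 87: fwd
Round 5: pos3(id87) recv 87: ELECTED
Message ID 57 originates at pos 0; dropped at pos 3 in round 3

Answer: 3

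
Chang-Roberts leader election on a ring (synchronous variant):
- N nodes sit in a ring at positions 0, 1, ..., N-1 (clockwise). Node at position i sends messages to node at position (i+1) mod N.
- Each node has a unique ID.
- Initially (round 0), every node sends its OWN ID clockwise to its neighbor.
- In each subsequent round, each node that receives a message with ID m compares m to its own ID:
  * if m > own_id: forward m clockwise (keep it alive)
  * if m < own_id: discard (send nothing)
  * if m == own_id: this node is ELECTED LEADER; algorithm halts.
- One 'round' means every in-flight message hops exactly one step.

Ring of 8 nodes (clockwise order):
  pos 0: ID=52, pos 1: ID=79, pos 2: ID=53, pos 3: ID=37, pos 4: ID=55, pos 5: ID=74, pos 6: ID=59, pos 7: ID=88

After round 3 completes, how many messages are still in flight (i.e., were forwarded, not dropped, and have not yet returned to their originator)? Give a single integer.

Answer: 2

Derivation:
Round 1: pos1(id79) recv 52: drop; pos2(id53) recv 79: fwd; pos3(id37) recv 53: fwd; pos4(id55) recv 37: drop; pos5(id74) recv 55: drop; pos6(id59) recv 74: fwd; pos7(id88) recv 59: drop; pos0(id52) recv 88: fwd
Round 2: pos3(id37) recv 79: fwd; pos4(id55) recv 53: drop; pos7(id88) recv 74: drop; pos1(id79) recv 88: fwd
Round 3: pos4(id55) recv 79: fwd; pos2(id53) recv 88: fwd
After round 3: 2 messages still in flight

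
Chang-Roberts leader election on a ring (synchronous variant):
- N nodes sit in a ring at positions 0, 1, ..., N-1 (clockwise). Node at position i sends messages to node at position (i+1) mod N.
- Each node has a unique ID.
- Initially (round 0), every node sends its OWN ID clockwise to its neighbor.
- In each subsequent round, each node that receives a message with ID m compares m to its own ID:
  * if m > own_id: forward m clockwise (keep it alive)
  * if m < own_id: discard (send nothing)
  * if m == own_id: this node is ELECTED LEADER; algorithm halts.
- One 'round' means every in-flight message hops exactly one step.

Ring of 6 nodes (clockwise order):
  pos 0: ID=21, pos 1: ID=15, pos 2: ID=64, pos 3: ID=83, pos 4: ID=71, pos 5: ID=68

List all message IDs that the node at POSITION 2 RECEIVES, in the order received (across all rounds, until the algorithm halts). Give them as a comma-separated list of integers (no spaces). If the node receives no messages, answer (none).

Answer: 15,21,68,71,83

Derivation:
Round 1: pos1(id15) recv 21: fwd; pos2(id64) recv 15: drop; pos3(id83) recv 64: drop; pos4(id71) recv 83: fwd; pos5(id68) recv 71: fwd; pos0(id21) recv 68: fwd
Round 2: pos2(id64) recv 21: drop; pos5(id68) recv 83: fwd; pos0(id21) recv 71: fwd; pos1(id15) recv 68: fwd
Round 3: pos0(id21) recv 83: fwd; pos1(id15) recv 71: fwd; pos2(id64) recv 68: fwd
Round 4: pos1(id15) recv 83: fwd; pos2(id64) recv 71: fwd; pos3(id83) recv 68: drop
Round 5: pos2(id64) recv 83: fwd; pos3(id83) recv 71: drop
Round 6: pos3(id83) recv 83: ELECTED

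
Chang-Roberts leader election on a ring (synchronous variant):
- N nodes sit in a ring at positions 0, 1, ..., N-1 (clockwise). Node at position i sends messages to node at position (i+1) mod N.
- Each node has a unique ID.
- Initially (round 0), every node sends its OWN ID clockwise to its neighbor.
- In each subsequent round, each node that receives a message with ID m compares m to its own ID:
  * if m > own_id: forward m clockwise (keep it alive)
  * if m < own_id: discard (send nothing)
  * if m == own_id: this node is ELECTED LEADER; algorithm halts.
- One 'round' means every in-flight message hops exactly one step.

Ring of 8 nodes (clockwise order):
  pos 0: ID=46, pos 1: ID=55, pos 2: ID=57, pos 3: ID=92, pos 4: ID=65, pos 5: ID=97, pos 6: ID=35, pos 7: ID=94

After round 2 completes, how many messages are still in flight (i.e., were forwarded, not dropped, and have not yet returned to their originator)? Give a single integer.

Round 1: pos1(id55) recv 46: drop; pos2(id57) recv 55: drop; pos3(id92) recv 57: drop; pos4(id65) recv 92: fwd; pos5(id97) recv 65: drop; pos6(id35) recv 97: fwd; pos7(id94) recv 35: drop; pos0(id46) recv 94: fwd
Round 2: pos5(id97) recv 92: drop; pos7(id94) recv 97: fwd; pos1(id55) recv 94: fwd
After round 2: 2 messages still in flight

Answer: 2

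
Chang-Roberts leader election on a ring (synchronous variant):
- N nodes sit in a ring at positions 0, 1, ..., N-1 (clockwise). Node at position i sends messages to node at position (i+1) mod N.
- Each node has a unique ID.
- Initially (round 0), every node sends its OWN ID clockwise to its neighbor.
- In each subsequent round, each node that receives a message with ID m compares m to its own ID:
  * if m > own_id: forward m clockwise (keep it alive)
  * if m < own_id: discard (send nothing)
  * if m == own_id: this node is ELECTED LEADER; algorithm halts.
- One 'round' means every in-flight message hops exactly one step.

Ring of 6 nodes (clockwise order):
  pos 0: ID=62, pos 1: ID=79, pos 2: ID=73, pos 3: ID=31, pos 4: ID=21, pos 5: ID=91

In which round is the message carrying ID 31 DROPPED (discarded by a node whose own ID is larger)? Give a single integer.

Round 1: pos1(id79) recv 62: drop; pos2(id73) recv 79: fwd; pos3(id31) recv 73: fwd; pos4(id21) recv 31: fwd; pos5(id91) recv 21: drop; pos0(id62) recv 91: fwd
Round 2: pos3(id31) recv 79: fwd; pos4(id21) recv 73: fwd; pos5(id91) recv 31: drop; pos1(id79) recv 91: fwd
Round 3: pos4(id21) recv 79: fwd; pos5(id91) recv 73: drop; pos2(id73) recv 91: fwd
Round 4: pos5(id91) recv 79: drop; pos3(id31) recv 91: fwd
Round 5: pos4(id21) recv 91: fwd
Round 6: pos5(id91) recv 91: ELECTED
Message ID 31 originates at pos 3; dropped at pos 5 in round 2

Answer: 2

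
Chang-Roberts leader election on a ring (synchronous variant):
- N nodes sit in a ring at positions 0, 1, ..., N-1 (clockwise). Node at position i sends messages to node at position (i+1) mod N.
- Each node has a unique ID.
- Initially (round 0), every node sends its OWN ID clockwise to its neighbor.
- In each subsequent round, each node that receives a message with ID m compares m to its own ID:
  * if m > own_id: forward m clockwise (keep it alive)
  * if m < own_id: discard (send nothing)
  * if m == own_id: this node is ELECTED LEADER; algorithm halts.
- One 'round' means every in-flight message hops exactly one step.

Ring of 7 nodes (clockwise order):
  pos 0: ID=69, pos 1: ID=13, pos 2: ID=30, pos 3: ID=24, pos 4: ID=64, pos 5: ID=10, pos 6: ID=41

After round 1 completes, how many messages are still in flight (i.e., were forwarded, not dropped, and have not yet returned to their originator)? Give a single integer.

Answer: 3

Derivation:
Round 1: pos1(id13) recv 69: fwd; pos2(id30) recv 13: drop; pos3(id24) recv 30: fwd; pos4(id64) recv 24: drop; pos5(id10) recv 64: fwd; pos6(id41) recv 10: drop; pos0(id69) recv 41: drop
After round 1: 3 messages still in flight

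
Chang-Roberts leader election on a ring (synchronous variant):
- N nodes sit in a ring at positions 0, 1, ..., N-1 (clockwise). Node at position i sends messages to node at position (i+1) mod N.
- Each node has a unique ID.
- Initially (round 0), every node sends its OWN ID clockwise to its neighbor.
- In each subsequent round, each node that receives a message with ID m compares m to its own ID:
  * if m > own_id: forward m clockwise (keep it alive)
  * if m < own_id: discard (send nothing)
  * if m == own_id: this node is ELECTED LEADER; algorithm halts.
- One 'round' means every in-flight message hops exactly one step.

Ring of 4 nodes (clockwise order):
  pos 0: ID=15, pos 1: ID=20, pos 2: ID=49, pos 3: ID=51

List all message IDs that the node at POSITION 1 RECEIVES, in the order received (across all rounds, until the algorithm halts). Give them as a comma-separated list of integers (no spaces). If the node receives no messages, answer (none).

Round 1: pos1(id20) recv 15: drop; pos2(id49) recv 20: drop; pos3(id51) recv 49: drop; pos0(id15) recv 51: fwd
Round 2: pos1(id20) recv 51: fwd
Round 3: pos2(id49) recv 51: fwd
Round 4: pos3(id51) recv 51: ELECTED

Answer: 15,51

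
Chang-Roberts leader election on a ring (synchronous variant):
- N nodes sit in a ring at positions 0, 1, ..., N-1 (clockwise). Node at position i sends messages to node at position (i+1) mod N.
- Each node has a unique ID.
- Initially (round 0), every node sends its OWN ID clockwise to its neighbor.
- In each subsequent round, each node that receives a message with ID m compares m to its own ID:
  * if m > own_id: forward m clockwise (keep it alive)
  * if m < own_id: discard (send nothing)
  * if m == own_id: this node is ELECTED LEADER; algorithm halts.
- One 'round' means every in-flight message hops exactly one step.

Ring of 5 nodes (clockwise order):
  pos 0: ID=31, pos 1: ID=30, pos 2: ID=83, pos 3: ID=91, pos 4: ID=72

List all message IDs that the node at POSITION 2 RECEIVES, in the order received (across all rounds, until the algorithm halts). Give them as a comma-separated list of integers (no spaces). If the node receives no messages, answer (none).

Round 1: pos1(id30) recv 31: fwd; pos2(id83) recv 30: drop; pos3(id91) recv 83: drop; pos4(id72) recv 91: fwd; pos0(id31) recv 72: fwd
Round 2: pos2(id83) recv 31: drop; pos0(id31) recv 91: fwd; pos1(id30) recv 72: fwd
Round 3: pos1(id30) recv 91: fwd; pos2(id83) recv 72: drop
Round 4: pos2(id83) recv 91: fwd
Round 5: pos3(id91) recv 91: ELECTED

Answer: 30,31,72,91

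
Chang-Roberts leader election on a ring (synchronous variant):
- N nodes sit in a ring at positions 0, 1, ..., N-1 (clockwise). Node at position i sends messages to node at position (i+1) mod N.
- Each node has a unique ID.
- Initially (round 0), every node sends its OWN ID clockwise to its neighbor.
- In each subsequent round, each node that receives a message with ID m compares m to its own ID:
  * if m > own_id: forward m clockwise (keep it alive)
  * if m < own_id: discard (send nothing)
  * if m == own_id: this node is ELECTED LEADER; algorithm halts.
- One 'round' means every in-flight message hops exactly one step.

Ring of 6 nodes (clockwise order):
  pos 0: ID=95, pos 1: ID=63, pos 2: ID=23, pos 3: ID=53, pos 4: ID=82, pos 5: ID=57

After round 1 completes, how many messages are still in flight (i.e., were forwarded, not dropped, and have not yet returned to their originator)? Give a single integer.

Round 1: pos1(id63) recv 95: fwd; pos2(id23) recv 63: fwd; pos3(id53) recv 23: drop; pos4(id82) recv 53: drop; pos5(id57) recv 82: fwd; pos0(id95) recv 57: drop
After round 1: 3 messages still in flight

Answer: 3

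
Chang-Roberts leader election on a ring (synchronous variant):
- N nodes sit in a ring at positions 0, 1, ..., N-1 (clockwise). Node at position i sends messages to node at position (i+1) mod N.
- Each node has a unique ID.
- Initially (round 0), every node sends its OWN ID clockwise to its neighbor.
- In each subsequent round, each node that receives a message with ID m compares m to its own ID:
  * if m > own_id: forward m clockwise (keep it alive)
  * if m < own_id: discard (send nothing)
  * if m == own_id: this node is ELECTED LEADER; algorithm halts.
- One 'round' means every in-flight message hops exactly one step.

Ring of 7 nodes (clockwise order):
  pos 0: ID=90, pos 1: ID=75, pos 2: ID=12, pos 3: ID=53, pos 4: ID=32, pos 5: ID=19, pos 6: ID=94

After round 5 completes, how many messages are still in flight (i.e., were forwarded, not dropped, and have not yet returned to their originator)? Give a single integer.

Answer: 2

Derivation:
Round 1: pos1(id75) recv 90: fwd; pos2(id12) recv 75: fwd; pos3(id53) recv 12: drop; pos4(id32) recv 53: fwd; pos5(id19) recv 32: fwd; pos6(id94) recv 19: drop; pos0(id90) recv 94: fwd
Round 2: pos2(id12) recv 90: fwd; pos3(id53) recv 75: fwd; pos5(id19) recv 53: fwd; pos6(id94) recv 32: drop; pos1(id75) recv 94: fwd
Round 3: pos3(id53) recv 90: fwd; pos4(id32) recv 75: fwd; pos6(id94) recv 53: drop; pos2(id12) recv 94: fwd
Round 4: pos4(id32) recv 90: fwd; pos5(id19) recv 75: fwd; pos3(id53) recv 94: fwd
Round 5: pos5(id19) recv 90: fwd; pos6(id94) recv 75: drop; pos4(id32) recv 94: fwd
After round 5: 2 messages still in flight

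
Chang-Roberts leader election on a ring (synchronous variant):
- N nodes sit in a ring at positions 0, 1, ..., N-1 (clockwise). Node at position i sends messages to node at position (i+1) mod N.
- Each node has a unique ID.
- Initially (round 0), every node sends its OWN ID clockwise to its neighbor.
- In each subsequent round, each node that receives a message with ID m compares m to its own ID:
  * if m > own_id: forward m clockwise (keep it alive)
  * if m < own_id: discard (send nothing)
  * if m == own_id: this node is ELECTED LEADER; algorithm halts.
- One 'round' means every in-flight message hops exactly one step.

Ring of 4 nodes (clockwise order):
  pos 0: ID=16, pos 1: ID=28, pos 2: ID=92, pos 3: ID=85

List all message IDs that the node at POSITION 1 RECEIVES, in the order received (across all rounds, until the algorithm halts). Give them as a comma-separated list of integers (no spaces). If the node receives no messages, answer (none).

Answer: 16,85,92

Derivation:
Round 1: pos1(id28) recv 16: drop; pos2(id92) recv 28: drop; pos3(id85) recv 92: fwd; pos0(id16) recv 85: fwd
Round 2: pos0(id16) recv 92: fwd; pos1(id28) recv 85: fwd
Round 3: pos1(id28) recv 92: fwd; pos2(id92) recv 85: drop
Round 4: pos2(id92) recv 92: ELECTED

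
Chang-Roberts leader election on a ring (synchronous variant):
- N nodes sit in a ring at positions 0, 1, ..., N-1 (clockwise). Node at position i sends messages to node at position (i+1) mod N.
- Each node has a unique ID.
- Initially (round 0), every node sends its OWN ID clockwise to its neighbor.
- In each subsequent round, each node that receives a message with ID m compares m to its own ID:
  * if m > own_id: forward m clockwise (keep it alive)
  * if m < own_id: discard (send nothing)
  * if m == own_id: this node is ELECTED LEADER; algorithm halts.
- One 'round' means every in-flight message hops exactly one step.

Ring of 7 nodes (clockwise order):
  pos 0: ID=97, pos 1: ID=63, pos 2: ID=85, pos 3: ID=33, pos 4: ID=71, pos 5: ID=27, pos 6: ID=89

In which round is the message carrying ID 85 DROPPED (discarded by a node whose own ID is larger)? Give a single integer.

Round 1: pos1(id63) recv 97: fwd; pos2(id85) recv 63: drop; pos3(id33) recv 85: fwd; pos4(id71) recv 33: drop; pos5(id27) recv 71: fwd; pos6(id89) recv 27: drop; pos0(id97) recv 89: drop
Round 2: pos2(id85) recv 97: fwd; pos4(id71) recv 85: fwd; pos6(id89) recv 71: drop
Round 3: pos3(id33) recv 97: fwd; pos5(id27) recv 85: fwd
Round 4: pos4(id71) recv 97: fwd; pos6(id89) recv 85: drop
Round 5: pos5(id27) recv 97: fwd
Round 6: pos6(id89) recv 97: fwd
Round 7: pos0(id97) recv 97: ELECTED
Message ID 85 originates at pos 2; dropped at pos 6 in round 4

Answer: 4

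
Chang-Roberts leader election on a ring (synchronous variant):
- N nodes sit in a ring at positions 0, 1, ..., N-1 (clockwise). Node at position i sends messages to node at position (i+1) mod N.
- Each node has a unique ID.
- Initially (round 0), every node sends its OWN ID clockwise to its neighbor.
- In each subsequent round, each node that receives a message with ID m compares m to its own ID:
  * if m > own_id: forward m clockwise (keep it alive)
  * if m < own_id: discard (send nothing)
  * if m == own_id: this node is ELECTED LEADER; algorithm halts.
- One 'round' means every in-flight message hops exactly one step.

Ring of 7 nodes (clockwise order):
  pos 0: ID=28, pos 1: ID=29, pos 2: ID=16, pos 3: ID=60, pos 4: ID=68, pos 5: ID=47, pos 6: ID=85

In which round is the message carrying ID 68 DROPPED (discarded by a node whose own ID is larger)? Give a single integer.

Round 1: pos1(id29) recv 28: drop; pos2(id16) recv 29: fwd; pos3(id60) recv 16: drop; pos4(id68) recv 60: drop; pos5(id47) recv 68: fwd; pos6(id85) recv 47: drop; pos0(id28) recv 85: fwd
Round 2: pos3(id60) recv 29: drop; pos6(id85) recv 68: drop; pos1(id29) recv 85: fwd
Round 3: pos2(id16) recv 85: fwd
Round 4: pos3(id60) recv 85: fwd
Round 5: pos4(id68) recv 85: fwd
Round 6: pos5(id47) recv 85: fwd
Round 7: pos6(id85) recv 85: ELECTED
Message ID 68 originates at pos 4; dropped at pos 6 in round 2

Answer: 2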